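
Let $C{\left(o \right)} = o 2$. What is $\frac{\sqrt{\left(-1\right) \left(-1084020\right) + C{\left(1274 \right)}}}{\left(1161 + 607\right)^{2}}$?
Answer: $\frac{\sqrt{271642}}{1562912} \approx 0.00033348$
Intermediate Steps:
$C{\left(o \right)} = 2 o$
$\frac{\sqrt{\left(-1\right) \left(-1084020\right) + C{\left(1274 \right)}}}{\left(1161 + 607\right)^{2}} = \frac{\sqrt{\left(-1\right) \left(-1084020\right) + 2 \cdot 1274}}{\left(1161 + 607\right)^{2}} = \frac{\sqrt{1084020 + 2548}}{1768^{2}} = \frac{\sqrt{1086568}}{3125824} = 2 \sqrt{271642} \cdot \frac{1}{3125824} = \frac{\sqrt{271642}}{1562912}$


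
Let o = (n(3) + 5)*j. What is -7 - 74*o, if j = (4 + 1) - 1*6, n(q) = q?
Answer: 585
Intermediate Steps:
j = -1 (j = 5 - 6 = -1)
o = -8 (o = (3 + 5)*(-1) = 8*(-1) = -8)
-7 - 74*o = -7 - 74*(-8) = -7 + 592 = 585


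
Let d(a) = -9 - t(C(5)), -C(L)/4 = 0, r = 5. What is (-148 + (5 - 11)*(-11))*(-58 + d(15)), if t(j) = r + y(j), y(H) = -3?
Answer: 5658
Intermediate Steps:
C(L) = 0 (C(L) = -4*0 = 0)
t(j) = 2 (t(j) = 5 - 3 = 2)
d(a) = -11 (d(a) = -9 - 1*2 = -9 - 2 = -11)
(-148 + (5 - 11)*(-11))*(-58 + d(15)) = (-148 + (5 - 11)*(-11))*(-58 - 11) = (-148 - 6*(-11))*(-69) = (-148 + 66)*(-69) = -82*(-69) = 5658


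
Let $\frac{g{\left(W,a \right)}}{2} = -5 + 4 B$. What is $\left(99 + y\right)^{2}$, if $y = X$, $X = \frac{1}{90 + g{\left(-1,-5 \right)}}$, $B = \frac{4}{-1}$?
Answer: $\frac{22591009}{2304} \approx 9805.1$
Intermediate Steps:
$B = -4$ ($B = 4 \left(-1\right) = -4$)
$g{\left(W,a \right)} = -42$ ($g{\left(W,a \right)} = 2 \left(-5 + 4 \left(-4\right)\right) = 2 \left(-5 - 16\right) = 2 \left(-21\right) = -42$)
$X = \frac{1}{48}$ ($X = \frac{1}{90 - 42} = \frac{1}{48} \approx 0.020833$)
$y = \frac{1}{48} \approx 0.020833$
$\left(99 + y\right)^{2} = \left(99 + \frac{1}{48}\right)^{2} = \left(\frac{4753}{48}\right)^{2} = \frac{22591009}{2304}$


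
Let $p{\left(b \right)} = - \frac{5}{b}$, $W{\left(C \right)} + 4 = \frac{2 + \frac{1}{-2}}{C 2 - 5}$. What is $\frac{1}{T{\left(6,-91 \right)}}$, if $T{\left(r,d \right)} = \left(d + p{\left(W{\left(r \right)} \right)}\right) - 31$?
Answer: $- \frac{53}{6396} \approx -0.0082864$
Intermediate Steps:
$W{\left(C \right)} = -4 + \frac{3}{2 \left(-5 + 2 C\right)}$ ($W{\left(C \right)} = -4 + \frac{2 + \frac{1}{-2}}{C 2 - 5} = -4 + \frac{2 - \frac{1}{2}}{2 C - 5} = -4 + \frac{3}{2 \left(-5 + 2 C\right)}$)
$T{\left(r,d \right)} = -31 + d - \frac{10 \left(-5 + 2 r\right)}{43 - 16 r}$ ($T{\left(r,d \right)} = \left(d - \frac{5}{\frac{1}{2} \frac{1}{-5 + 2 r} \left(43 - 16 r\right)}\right) - 31 = \left(d - 5 \frac{2 \left(-5 + 2 r\right)}{43 - 16 r}\right) - 31 = \left(d - \frac{10 \left(-5 + 2 r\right)}{43 - 16 r}\right) - 31 = -31 + d - \frac{10 \left(-5 + 2 r\right)}{43 - 16 r}$)
$\frac{1}{T{\left(6,-91 \right)}} = \frac{1}{\frac{1}{-43 + 16 \cdot 6} \left(-50 + 20 \cdot 6 + \left(-43 + 16 \cdot 6\right) \left(-31 - 91\right)\right)} = \frac{1}{\frac{1}{-43 + 96} \left(-50 + 120 + \left(-43 + 96\right) \left(-122\right)\right)} = \frac{1}{\frac{1}{53} \left(-50 + 120 + 53 \left(-122\right)\right)} = \frac{1}{\frac{1}{53} \left(-50 + 120 - 6466\right)} = \frac{1}{\frac{1}{53} \left(-6396\right)} = \frac{1}{- \frac{6396}{53}} = - \frac{53}{6396}$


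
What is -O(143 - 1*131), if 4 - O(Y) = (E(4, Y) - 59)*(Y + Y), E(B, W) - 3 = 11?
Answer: -1084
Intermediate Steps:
E(B, W) = 14 (E(B, W) = 3 + 11 = 14)
O(Y) = 4 + 90*Y (O(Y) = 4 - (14 - 59)*(Y + Y) = 4 - (-45)*2*Y = 4 - (-90)*Y = 4 + 90*Y)
-O(143 - 1*131) = -(4 + 90*(143 - 1*131)) = -(4 + 90*(143 - 131)) = -(4 + 90*12) = -(4 + 1080) = -1*1084 = -1084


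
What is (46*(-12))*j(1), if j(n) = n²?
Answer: -552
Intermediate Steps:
(46*(-12))*j(1) = (46*(-12))*1² = -552*1 = -552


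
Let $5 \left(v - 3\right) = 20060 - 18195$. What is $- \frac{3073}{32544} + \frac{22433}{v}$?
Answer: $\frac{91113013}{1529568} \approx 59.568$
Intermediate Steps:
$v = 376$ ($v = 3 + \frac{20060 - 18195}{5} = 3 + \frac{1}{5} \cdot 1865 = 3 + 373 = 376$)
$- \frac{3073}{32544} + \frac{22433}{v} = - \frac{3073}{32544} + \frac{22433}{376} = \frac{91113013}{1529568}$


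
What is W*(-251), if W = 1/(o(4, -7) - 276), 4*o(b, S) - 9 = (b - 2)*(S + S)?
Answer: 1004/1123 ≈ 0.89403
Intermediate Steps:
o(b, S) = 9/4 + S*(-2 + b)/2 (o(b, S) = 9/4 + ((b - 2)*(S + S))/4 = 9/4 + ((-2 + b)*(2*S))/4 = 9/4 + (2*S*(-2 + b))/4 = 9/4 + S*(-2 + b)/2)
W = -4/1123 (W = 1/((9/4 - 1*(-7) + (1/2)*(-7)*4) - 276) = 1/((9/4 + 7 - 14) - 276) = 1/(-19/4 - 276) = 1/(-1123/4) = -4/1123 ≈ -0.0035619)
W*(-251) = -4/1123*(-251) = 1004/1123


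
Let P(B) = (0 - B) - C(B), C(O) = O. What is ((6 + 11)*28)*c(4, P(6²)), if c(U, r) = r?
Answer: -34272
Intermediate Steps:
P(B) = -2*B (P(B) = (0 - B) - B = -B - B = -2*B)
((6 + 11)*28)*c(4, P(6²)) = ((6 + 11)*28)*(-2*6²) = (17*28)*(-2*36) = 476*(-72) = -34272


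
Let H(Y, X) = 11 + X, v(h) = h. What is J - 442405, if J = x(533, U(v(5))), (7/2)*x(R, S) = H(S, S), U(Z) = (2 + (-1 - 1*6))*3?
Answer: -3096843/7 ≈ -4.4241e+5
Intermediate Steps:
U(Z) = -15 (U(Z) = (2 + (-1 - 6))*3 = (2 - 7)*3 = -5*3 = -15)
x(R, S) = 22/7 + 2*S/7 (x(R, S) = 2*(11 + S)/7 = 22/7 + 2*S/7)
J = -8/7 (J = 22/7 + (2/7)*(-15) = 22/7 - 30/7 = -8/7 ≈ -1.1429)
J - 442405 = -8/7 - 442405 = -3096843/7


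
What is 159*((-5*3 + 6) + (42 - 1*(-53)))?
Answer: 13674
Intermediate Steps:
159*((-5*3 + 6) + (42 - 1*(-53))) = 159*((-15 + 6) + (42 + 53)) = 159*(-9 + 95) = 159*86 = 13674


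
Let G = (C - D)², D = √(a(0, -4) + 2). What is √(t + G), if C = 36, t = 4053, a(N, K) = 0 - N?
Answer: √(5351 - 72*√2) ≈ 72.451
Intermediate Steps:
a(N, K) = -N
D = √2 (D = √(-1*0 + 2) = √(0 + 2) = √2 ≈ 1.4142)
G = (36 - √2)² ≈ 1196.2
√(t + G) = √(4053 + (36 - √2)²)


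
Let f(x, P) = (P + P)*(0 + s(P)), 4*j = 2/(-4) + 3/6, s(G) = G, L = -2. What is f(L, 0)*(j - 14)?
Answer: 0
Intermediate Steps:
j = 0 (j = (2/(-4) + 3/6)/4 = (2*(-¼) + 3*(⅙))/4 = (-½ + ½)/4 = (¼)*0 = 0)
f(x, P) = 2*P² (f(x, P) = (P + P)*(0 + P) = (2*P)*P = 2*P²)
f(L, 0)*(j - 14) = (2*0²)*(0 - 14) = (2*0)*(-14) = 0*(-14) = 0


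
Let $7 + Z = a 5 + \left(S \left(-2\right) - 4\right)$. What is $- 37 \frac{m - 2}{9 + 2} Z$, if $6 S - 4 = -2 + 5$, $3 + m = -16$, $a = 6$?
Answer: $\frac{12950}{11} \approx 1177.3$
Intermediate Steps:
$m = -19$ ($m = -3 - 16 = -19$)
$S = \frac{7}{6}$ ($S = \frac{2}{3} + \frac{-2 + 5}{6} = \frac{2}{3} + \frac{1}{6} \cdot 3 = \frac{2}{3} + \frac{1}{2} = \frac{7}{6} \approx 1.1667$)
$Z = \frac{50}{3}$ ($Z = -7 + \left(6 \cdot 5 + \left(\frac{7}{6} \left(-2\right) - 4\right)\right) = -7 + \left(30 - \frac{19}{3}\right) = -7 + \frac{71}{3} = \frac{50}{3} \approx 16.667$)
$- 37 \frac{m - 2}{9 + 2} Z = - 37 \frac{-19 - 2}{9 + 2} \cdot \frac{50}{3} = - 37 \left(- \frac{21}{11}\right) \frac{50}{3} = - 37 \left(\left(-21\right) \frac{1}{11}\right) \frac{50}{3} = \left(-37\right) \left(- \frac{21}{11}\right) \frac{50}{3} = \frac{777}{11} \cdot \frac{50}{3} = \frac{12950}{11}$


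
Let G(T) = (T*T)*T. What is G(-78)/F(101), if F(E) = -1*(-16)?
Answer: -59319/2 ≈ -29660.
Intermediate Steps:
F(E) = 16
G(T) = T³ (G(T) = T²*T = T³)
G(-78)/F(101) = (-78)³/16 = -474552*1/16 = -59319/2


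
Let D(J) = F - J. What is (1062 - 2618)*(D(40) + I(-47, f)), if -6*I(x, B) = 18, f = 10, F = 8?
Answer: 54460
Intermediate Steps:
I(x, B) = -3 (I(x, B) = -⅙*18 = -3)
D(J) = 8 - J
(1062 - 2618)*(D(40) + I(-47, f)) = (1062 - 2618)*((8 - 1*40) - 3) = -1556*((8 - 40) - 3) = -1556*(-32 - 3) = -1556*(-35) = 54460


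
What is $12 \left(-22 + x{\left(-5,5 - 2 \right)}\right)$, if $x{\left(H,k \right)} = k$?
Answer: $-228$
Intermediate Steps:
$12 \left(-22 + x{\left(-5,5 - 2 \right)}\right) = 12 \left(-22 + \left(5 - 2\right)\right) = 12 \left(-22 + 3\right) = 12 \left(-19\right) = -228$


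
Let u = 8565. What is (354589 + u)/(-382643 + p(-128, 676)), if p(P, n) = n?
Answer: -363154/381967 ≈ -0.95075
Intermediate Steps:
(354589 + u)/(-382643 + p(-128, 676)) = (354589 + 8565)/(-382643 + 676) = 363154/(-381967) = 363154*(-1/381967) = -363154/381967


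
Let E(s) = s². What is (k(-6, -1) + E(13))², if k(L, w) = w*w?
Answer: 28900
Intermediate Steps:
k(L, w) = w²
(k(-6, -1) + E(13))² = ((-1)² + 13²)² = (1 + 169)² = 170² = 28900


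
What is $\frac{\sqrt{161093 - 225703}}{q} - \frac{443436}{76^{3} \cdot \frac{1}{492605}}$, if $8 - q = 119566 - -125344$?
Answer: $- \frac{54609697695}{109744} - \frac{i \sqrt{64610}}{244902} \approx -4.9761 \cdot 10^{5} - 0.0010379 i$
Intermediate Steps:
$q = -244902$ ($q = 8 - \left(119566 - -125344\right) = 8 - \left(119566 + 125344\right) = 8 - 244910 = -244902$)
$\frac{\sqrt{161093 - 225703}}{q} - \frac{443436}{76^{3} \cdot \frac{1}{492605}} = \frac{\sqrt{161093 - 225703}}{-244902} - \frac{443436}{76^{3} \cdot \frac{1}{492605}} = \sqrt{-64610} \left(- \frac{1}{244902}\right) - \frac{443436}{438976 \cdot \frac{1}{492605}} = i \sqrt{64610} \left(- \frac{1}{244902}\right) - \frac{443436}{\frac{438976}{492605}} = - \frac{i \sqrt{64610}}{244902} - \frac{54609697695}{109744} = - \frac{54609697695}{109744} - \frac{i \sqrt{64610}}{244902}$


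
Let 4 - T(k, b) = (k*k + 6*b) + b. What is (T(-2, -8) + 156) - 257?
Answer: -45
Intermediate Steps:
T(k, b) = 4 - k**2 - 7*b (T(k, b) = 4 - ((k*k + 6*b) + b) = 4 - ((k**2 + 6*b) + b) = 4 - (k**2 + 7*b) = 4 + (-k**2 - 7*b) = 4 - k**2 - 7*b)
(T(-2, -8) + 156) - 257 = ((4 - 1*(-2)**2 - 7*(-8)) + 156) - 257 = ((4 - 1*4 + 56) + 156) - 257 = ((4 - 4 + 56) + 156) - 257 = (56 + 156) - 257 = 212 - 257 = -45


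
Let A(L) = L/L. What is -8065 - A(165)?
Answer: -8066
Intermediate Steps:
A(L) = 1
-8065 - A(165) = -8065 - 1*1 = -8065 - 1 = -8066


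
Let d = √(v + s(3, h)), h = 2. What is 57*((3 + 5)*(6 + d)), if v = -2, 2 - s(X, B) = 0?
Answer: 2736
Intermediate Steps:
s(X, B) = 2 (s(X, B) = 2 - 1*0 = 2 + 0 = 2)
d = 0 (d = √(-2 + 2) = √0 = 0)
57*((3 + 5)*(6 + d)) = 57*((3 + 5)*(6 + 0)) = 57*(8*6) = 57*48 = 2736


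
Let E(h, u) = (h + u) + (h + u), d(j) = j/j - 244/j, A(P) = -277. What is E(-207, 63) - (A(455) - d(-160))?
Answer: -339/40 ≈ -8.4750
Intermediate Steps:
d(j) = 1 - 244/j
E(h, u) = 2*h + 2*u
E(-207, 63) - (A(455) - d(-160)) = (2*(-207) + 2*63) - (-277 - (-244 - 160)/(-160)) = (-414 + 126) - (-277 - (-1)*(-404)/160) = -288 - (-277 - 1*101/40) = -288 - (-277 - 101/40) = -288 - 1*(-11181/40) = -288 + 11181/40 = -339/40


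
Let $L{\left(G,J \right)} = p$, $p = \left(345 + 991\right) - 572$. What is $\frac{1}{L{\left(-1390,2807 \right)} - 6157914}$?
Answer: $- \frac{1}{6157150} \approx -1.6241 \cdot 10^{-7}$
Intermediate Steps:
$p = 764$ ($p = 1336 - 572 = 764$)
$L{\left(G,J \right)} = 764$
$\frac{1}{L{\left(-1390,2807 \right)} - 6157914} = \frac{1}{764 - 6157914} = \frac{1}{-6157150} = - \frac{1}{6157150}$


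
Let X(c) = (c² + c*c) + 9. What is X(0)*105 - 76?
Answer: 869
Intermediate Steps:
X(c) = 9 + 2*c² (X(c) = (c² + c²) + 9 = 2*c² + 9 = 9 + 2*c²)
X(0)*105 - 76 = (9 + 2*0²)*105 - 76 = (9 + 2*0)*105 - 76 = (9 + 0)*105 - 76 = 9*105 - 76 = 945 - 76 = 869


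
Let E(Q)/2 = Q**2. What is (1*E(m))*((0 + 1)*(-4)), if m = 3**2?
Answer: -648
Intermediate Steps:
m = 9
E(Q) = 2*Q**2
(1*E(m))*((0 + 1)*(-4)) = (1*(2*9**2))*((0 + 1)*(-4)) = (1*(2*81))*(1*(-4)) = (1*162)*(-4) = 162*(-4) = -648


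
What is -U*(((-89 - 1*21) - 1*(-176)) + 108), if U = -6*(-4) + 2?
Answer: -4524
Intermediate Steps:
U = 26 (U = 24 + 2 = 26)
-U*(((-89 - 1*21) - 1*(-176)) + 108) = -26*(((-89 - 1*21) - 1*(-176)) + 108) = -26*(((-89 - 21) + 176) + 108) = -26*((-110 + 176) + 108) = -26*(66 + 108) = -26*174 = -1*4524 = -4524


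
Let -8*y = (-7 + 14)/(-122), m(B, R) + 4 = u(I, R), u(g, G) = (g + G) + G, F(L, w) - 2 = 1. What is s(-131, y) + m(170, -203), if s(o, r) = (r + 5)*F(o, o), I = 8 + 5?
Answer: -372811/976 ≈ -381.98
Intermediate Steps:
F(L, w) = 3 (F(L, w) = 2 + 1 = 3)
I = 13
u(g, G) = g + 2*G (u(g, G) = (G + g) + G = g + 2*G)
m(B, R) = 9 + 2*R (m(B, R) = -4 + (13 + 2*R) = 9 + 2*R)
y = 7/976 (y = -(-7 + 14)/(8*(-122)) = -7*(-1)/(8*122) = -1/8*(-7/122) = 7/976 ≈ 0.0071721)
s(o, r) = 15 + 3*r (s(o, r) = (r + 5)*3 = (5 + r)*3 = 15 + 3*r)
s(-131, y) + m(170, -203) = (15 + 3*(7/976)) + (9 + 2*(-203)) = (15 + 21/976) + (9 - 406) = 14661/976 - 397 = -372811/976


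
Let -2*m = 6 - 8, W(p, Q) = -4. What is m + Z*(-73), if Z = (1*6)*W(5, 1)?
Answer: 1753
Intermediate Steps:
m = 1 (m = -(6 - 8)/2 = -½*(-2) = 1)
Z = -24 (Z = (1*6)*(-4) = 6*(-4) = -24)
m + Z*(-73) = 1 - 24*(-73) = 1 + 1752 = 1753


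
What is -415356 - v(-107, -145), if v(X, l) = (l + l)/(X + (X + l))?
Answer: -149113094/359 ≈ -4.1536e+5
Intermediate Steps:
v(X, l) = 2*l/(l + 2*X) (v(X, l) = (2*l)/(l + 2*X) = 2*l/(l + 2*X))
-415356 - v(-107, -145) = -415356 - 2*(-145)/(-145 + 2*(-107)) = -415356 - 2*(-145)/(-145 - 214) = -415356 - 2*(-145)/(-359) = -415356 - 2*(-145)*(-1)/359 = -415356 - 1*290/359 = -415356 - 290/359 = -149113094/359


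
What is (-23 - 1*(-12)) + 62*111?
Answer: 6871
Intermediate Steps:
(-23 - 1*(-12)) + 62*111 = (-23 + 12) + 6882 = -11 + 6882 = 6871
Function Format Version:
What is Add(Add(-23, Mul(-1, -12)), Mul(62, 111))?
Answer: 6871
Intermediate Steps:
Add(Add(-23, Mul(-1, -12)), Mul(62, 111)) = Add(Add(-23, 12), 6882) = Add(-11, 6882) = 6871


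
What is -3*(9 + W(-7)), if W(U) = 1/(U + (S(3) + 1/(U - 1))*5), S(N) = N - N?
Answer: -1623/61 ≈ -26.607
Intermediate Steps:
S(N) = 0
W(U) = 1/(U + 5/(-1 + U)) (W(U) = 1/(U + (0 + 1/(U - 1))*5) = 1/(U + (0 + 1/(-1 + U))*5) = 1/(U + 5/(-1 + U)))
-3*(9 + W(-7)) = -3*(9 + (-1 - 7)/(5 + (-7)² - 1*(-7))) = -3*(9 - 8/(5 + 49 + 7)) = -3*(9 - 8/61) = -3*541/61 = -1623/61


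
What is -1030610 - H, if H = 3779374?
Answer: -4809984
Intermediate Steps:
-1030610 - H = -1030610 - 1*3779374 = -1030610 - 3779374 = -4809984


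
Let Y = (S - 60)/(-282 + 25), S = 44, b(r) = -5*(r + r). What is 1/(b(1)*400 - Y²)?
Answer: -66049/264196256 ≈ -0.00025000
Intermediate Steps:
b(r) = -10*r
Y = 16/257 (Y = (44 - 60)/(-282 + 25) = -16/(-257) = -16*(-1/257) = 16/257 ≈ 0.062257)
1/(b(1)*400 - Y²) = 1/(-10*1*400 - (16/257)²) = 1/(-10*400 - 1*256/66049) = 1/(-4000 - 256/66049) = 1/(-264196256/66049) = -66049/264196256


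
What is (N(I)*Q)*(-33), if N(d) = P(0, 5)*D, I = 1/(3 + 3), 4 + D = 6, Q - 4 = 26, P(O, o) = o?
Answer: -9900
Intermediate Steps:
Q = 30 (Q = 4 + 26 = 30)
D = 2 (D = -4 + 6 = 2)
I = 1/6 ≈ 0.16667
N(d) = 10 (N(d) = 5*2 = 10)
(N(I)*Q)*(-33) = (10*30)*(-33) = 300*(-33) = -9900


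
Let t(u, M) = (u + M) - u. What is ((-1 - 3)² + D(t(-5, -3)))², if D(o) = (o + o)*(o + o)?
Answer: 2704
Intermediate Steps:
t(u, M) = M (t(u, M) = (M + u) - u = M)
D(o) = 4*o² (D(o) = (2*o)*(2*o) = 4*o²)
((-1 - 3)² + D(t(-5, -3)))² = ((-1 - 3)² + 4*(-3)²)² = ((-4)² + 4*9)² = (16 + 36)² = 52² = 2704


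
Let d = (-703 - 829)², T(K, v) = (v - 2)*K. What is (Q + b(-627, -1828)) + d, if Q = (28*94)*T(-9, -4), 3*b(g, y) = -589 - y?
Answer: 2489565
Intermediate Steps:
T(K, v) = K*(-2 + v) (T(K, v) = (-2 + v)*K = K*(-2 + v))
b(g, y) = -589/3 - y/3 (b(g, y) = (-589 - y)/3 = -589/3 - y/3)
Q = 142128 (Q = (28*94)*(-9*(-2 - 4)) = 2632*(-9*(-6)) = 2632*54 = 142128)
d = 2347024 (d = (-1532)² = 2347024)
(Q + b(-627, -1828)) + d = (142128 + (-589/3 - ⅓*(-1828))) + 2347024 = (142128 + (-589/3 + 1828/3)) + 2347024 = (142128 + 413) + 2347024 = 142541 + 2347024 = 2489565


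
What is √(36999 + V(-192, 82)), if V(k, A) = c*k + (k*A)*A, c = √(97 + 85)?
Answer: √(-1254009 - 192*√182) ≈ 1121.0*I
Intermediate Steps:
c = √182 ≈ 13.491
V(k, A) = k*√182 + k*A² (V(k, A) = √182*k + (k*A)*A = k*√182 + (A*k)*A = k*√182 + k*A²)
√(36999 + V(-192, 82)) = √(36999 - 192*(√182 + 82²)) = √(36999 - 192*(√182 + 6724)) = √(36999 - 192*(6724 + √182)) = √(36999 + (-1291008 - 192*√182)) = √(-1254009 - 192*√182)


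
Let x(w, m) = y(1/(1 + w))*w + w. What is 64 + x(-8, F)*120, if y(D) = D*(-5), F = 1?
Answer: -11072/7 ≈ -1581.7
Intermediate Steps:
y(D) = -5*D
x(w, m) = w - 5*w/(1 + w) (x(w, m) = (-5/(1 + w))*w + w = -5*w/(1 + w) + w = w - 5*w/(1 + w))
64 + x(-8, F)*120 = 64 - 8*(-4 - 8)/(1 - 8)*120 = 64 - 8*(-12)/(-7)*120 = 64 - 8*(-1/7)*(-12)*120 = 64 - 96/7*120 = 64 - 11520/7 = -11072/7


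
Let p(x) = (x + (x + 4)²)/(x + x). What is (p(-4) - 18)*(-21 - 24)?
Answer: 1575/2 ≈ 787.50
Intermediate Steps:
p(x) = (x + (4 + x)²)/(2*x) (p(x) = (x + (4 + x)²)/((2*x)) = (x + (4 + x)²)*(1/(2*x)) = (x + (4 + x)²)/(2*x))
(p(-4) - 18)*(-21 - 24) = ((½)*(-4 + (4 - 4)²)/(-4) - 18)*(-21 - 24) = ((½)*(-¼)*(-4 + 0²) - 18)*(-45) = ((½)*(-¼)*(-4 + 0) - 18)*(-45) = ((½)*(-¼)*(-4) - 18)*(-45) = (½ - 18)*(-45) = -35/2*(-45) = 1575/2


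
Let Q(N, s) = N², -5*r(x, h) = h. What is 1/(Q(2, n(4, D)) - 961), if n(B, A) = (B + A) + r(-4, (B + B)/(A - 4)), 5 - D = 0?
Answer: -1/957 ≈ -0.0010449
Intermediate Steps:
D = 5 (D = 5 - 1*0 = 5 + 0 = 5)
r(x, h) = -h/5
n(B, A) = A + B - 2*B/(5*(-4 + A)) (n(B, A) = (B + A) - (B + B)/(5*(A - 4)) = (A + B) - 2*B/(5*(-4 + A)) = A + B - 2*B/(5*(-4 + A)))
1/(Q(2, n(4, D)) - 961) = 1/(2² - 961) = 1/(4 - 961) = 1/(-957) = -1/957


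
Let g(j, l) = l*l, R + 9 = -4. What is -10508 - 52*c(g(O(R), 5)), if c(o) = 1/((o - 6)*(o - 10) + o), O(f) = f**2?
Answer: -1628766/155 ≈ -10508.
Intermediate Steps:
R = -13 (R = -9 - 4 = -13)
g(j, l) = l**2
c(o) = 1/(o + (-10 + o)*(-6 + o)) (c(o) = 1/((-6 + o)*(-10 + o) + o) = 1/((-10 + o)*(-6 + o) + o) = 1/(o + (-10 + o)*(-6 + o)))
-10508 - 52*c(g(O(R), 5)) = -10508 - 52/(60 + (5**2)**2 - 15*5**2) = -10508 - 52/(60 + 25**2 - 15*25) = -10508 - 52/(60 + 625 - 375) = -10508 - 52/310 = -10508 - 1*26/155 = -10508 - 26/155 = -1628766/155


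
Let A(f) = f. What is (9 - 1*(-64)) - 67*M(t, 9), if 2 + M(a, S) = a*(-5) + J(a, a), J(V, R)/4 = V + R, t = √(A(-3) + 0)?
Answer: 207 - 201*I*√3 ≈ 207.0 - 348.14*I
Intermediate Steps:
t = I*√3 (t = √(-3 + 0) = √(-3) = I*√3 ≈ 1.732*I)
J(V, R) = 4*R + 4*V (J(V, R) = 4*(V + R) = 4*(R + V) = 4*R + 4*V)
M(a, S) = -2 + 3*a (M(a, S) = -2 + (a*(-5) + (4*a + 4*a)) = -2 + (-5*a + 8*a) = -2 + 3*a)
(9 - 1*(-64)) - 67*M(t, 9) = (9 - 1*(-64)) - 67*(-2 + 3*(I*√3)) = (9 + 64) - 67*(-2 + 3*I*√3) = 73 + (134 - 201*I*√3) = 207 - 201*I*√3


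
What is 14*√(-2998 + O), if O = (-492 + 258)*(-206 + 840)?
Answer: 14*I*√151354 ≈ 5446.6*I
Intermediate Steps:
O = -148356 (O = -234*634 = -148356)
14*√(-2998 + O) = 14*√(-2998 - 148356) = 14*√(-151354) = 14*(I*√151354) = 14*I*√151354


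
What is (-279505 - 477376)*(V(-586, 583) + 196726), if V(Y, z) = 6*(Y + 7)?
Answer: -146268767012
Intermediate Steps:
V(Y, z) = 42 + 6*Y (V(Y, z) = 6*(7 + Y) = 42 + 6*Y)
(-279505 - 477376)*(V(-586, 583) + 196726) = (-279505 - 477376)*((42 + 6*(-586)) + 196726) = -756881*((42 - 3516) + 196726) = -756881*(-3474 + 196726) = -756881*193252 = -146268767012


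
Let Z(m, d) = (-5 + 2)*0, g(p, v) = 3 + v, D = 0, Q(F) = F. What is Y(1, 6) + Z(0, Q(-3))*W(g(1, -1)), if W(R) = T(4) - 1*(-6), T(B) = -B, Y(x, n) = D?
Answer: 0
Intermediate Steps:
Y(x, n) = 0
Z(m, d) = 0 (Z(m, d) = -3*0 = 0)
W(R) = 2 (W(R) = -1*4 - 1*(-6) = -4 + 6 = 2)
Y(1, 6) + Z(0, Q(-3))*W(g(1, -1)) = 0 + 0*2 = 0 + 0 = 0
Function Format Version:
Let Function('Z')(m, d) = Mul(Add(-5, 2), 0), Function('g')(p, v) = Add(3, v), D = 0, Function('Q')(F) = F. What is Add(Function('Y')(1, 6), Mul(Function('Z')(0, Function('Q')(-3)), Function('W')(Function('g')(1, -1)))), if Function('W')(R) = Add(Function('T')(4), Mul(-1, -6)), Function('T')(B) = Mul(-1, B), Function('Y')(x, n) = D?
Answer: 0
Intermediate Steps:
Function('Y')(x, n) = 0
Function('Z')(m, d) = 0 (Function('Z')(m, d) = Mul(-3, 0) = 0)
Function('W')(R) = 2 (Function('W')(R) = Add(Mul(-1, 4), Mul(-1, -6)) = Add(-4, 6) = 2)
Add(Function('Y')(1, 6), Mul(Function('Z')(0, Function('Q')(-3)), Function('W')(Function('g')(1, -1)))) = Add(0, Mul(0, 2)) = Add(0, 0) = 0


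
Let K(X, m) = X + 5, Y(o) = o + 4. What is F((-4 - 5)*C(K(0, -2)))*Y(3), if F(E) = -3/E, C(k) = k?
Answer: 7/15 ≈ 0.46667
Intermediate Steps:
Y(o) = 4 + o
K(X, m) = 5 + X
F((-4 - 5)*C(K(0, -2)))*Y(3) = (-3*1/((-4 - 5)*(5 + 0)))*(4 + 3) = -3/((-9*5))*7 = -3/(-45)*7 = -3*(-1/45)*7 = (1/15)*7 = 7/15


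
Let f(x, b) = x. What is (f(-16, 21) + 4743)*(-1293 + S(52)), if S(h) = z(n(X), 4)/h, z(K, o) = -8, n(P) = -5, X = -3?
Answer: -79465597/13 ≈ -6.1127e+6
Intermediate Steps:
S(h) = -8/h
(f(-16, 21) + 4743)*(-1293 + S(52)) = (-16 + 4743)*(-1293 - 8/52) = 4727*(-1293 - 8*1/52) = 4727*(-1293 - 2/13) = 4727*(-16811/13) = -79465597/13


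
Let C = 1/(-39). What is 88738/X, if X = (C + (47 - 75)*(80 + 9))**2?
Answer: 134970498/9445701721 ≈ 0.014289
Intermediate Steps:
C = -1/39 ≈ -0.025641
X = 9445701721/1521 (X = (-1/39 + (47 - 75)*(80 + 9))**2 = (-1/39 - 28*89)**2 = (-1/39 - 2492)**2 = (-97189/39)**2 = 9445701721/1521 ≈ 6.2102e+6)
88738/X = 88738/(9445701721/1521) = 88738*(1521/9445701721) = 134970498/9445701721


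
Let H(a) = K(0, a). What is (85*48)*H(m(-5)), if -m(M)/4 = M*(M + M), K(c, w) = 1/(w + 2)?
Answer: -680/33 ≈ -20.606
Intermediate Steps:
K(c, w) = 1/(2 + w)
m(M) = -8*M² (m(M) = -4*M*(M + M) = -4*M*2*M = -8*M²)
H(a) = 1/(2 + a)
(85*48)*H(m(-5)) = (85*48)/(2 - 8*(-5)²) = 4080/(2 - 8*25) = 4080/(2 - 200) = 4080/(-198) = 4080*(-1/198) = -680/33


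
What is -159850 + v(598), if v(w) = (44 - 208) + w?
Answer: -159416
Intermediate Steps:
v(w) = -164 + w
-159850 + v(598) = -159850 + (-164 + 598) = -159850 + 434 = -159416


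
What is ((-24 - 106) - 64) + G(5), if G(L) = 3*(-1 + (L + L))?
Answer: -167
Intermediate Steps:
G(L) = -3 + 6*L (G(L) = 3*(-1 + 2*L) = -3 + 6*L)
((-24 - 106) - 64) + G(5) = ((-24 - 106) - 64) + (-3 + 6*5) = (-130 - 64) + (-3 + 30) = -194 + 27 = -167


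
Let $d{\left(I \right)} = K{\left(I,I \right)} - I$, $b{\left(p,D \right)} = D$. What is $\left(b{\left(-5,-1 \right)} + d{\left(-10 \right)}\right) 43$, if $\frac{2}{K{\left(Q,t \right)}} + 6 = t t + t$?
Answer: $\frac{16297}{42} \approx 388.02$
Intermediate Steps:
$K{\left(Q,t \right)} = \frac{2}{-6 + t + t^{2}}$ ($K{\left(Q,t \right)} = \frac{2}{-6 + \left(t t + t\right)} = \frac{2}{-6 + \left(t^{2} + t\right)} = \frac{2}{-6 + \left(t + t^{2}\right)} = \frac{2}{-6 + t + t^{2}}$)
$d{\left(I \right)} = - I + \frac{2}{-6 + I + I^{2}}$ ($d{\left(I \right)} = \frac{2}{-6 + I + I^{2}} - I = - I + \frac{2}{-6 + I + I^{2}}$)
$\left(b{\left(-5,-1 \right)} + d{\left(-10 \right)}\right) 43 = \left(-1 + \left(\left(-1\right) \left(-10\right) + \frac{2}{-6 - 10 + \left(-10\right)^{2}}\right)\right) 43 = \left(-1 + \left(10 + \frac{2}{-6 - 10 + 100}\right)\right) 43 = \left(-1 + \left(10 + \frac{2}{84}\right)\right) 43 = \left(-1 + \left(10 + 2 \cdot \frac{1}{84}\right)\right) 43 = \left(-1 + \left(10 + \frac{1}{42}\right)\right) 43 = \left(-1 + \frac{421}{42}\right) 43 = \frac{379}{42} \cdot 43 = \frac{16297}{42}$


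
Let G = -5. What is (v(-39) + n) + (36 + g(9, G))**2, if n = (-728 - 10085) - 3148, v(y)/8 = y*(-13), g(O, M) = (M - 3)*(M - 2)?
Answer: -1441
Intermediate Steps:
g(O, M) = (-3 + M)*(-2 + M)
v(y) = -104*y (v(y) = 8*(y*(-13)) = 8*(-13*y) = -104*y)
n = -13961 (n = -10813 - 3148 = -13961)
(v(-39) + n) + (36 + g(9, G))**2 = (-104*(-39) - 13961) + (36 + (6 + (-5)**2 - 5*(-5)))**2 = (4056 - 13961) + (36 + (6 + 25 + 25))**2 = -9905 + (36 + 56)**2 = -9905 + 92**2 = -9905 + 8464 = -1441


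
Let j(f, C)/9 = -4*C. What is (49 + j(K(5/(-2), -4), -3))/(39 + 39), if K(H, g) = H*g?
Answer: 157/78 ≈ 2.0128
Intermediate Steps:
j(f, C) = -36*C (j(f, C) = 9*(-4*C) = -36*C)
(49 + j(K(5/(-2), -4), -3))/(39 + 39) = (49 - 36*(-3))/(39 + 39) = (49 + 108)/78 = 157*(1/78) = 157/78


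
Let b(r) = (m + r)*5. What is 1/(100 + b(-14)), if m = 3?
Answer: 1/45 ≈ 0.022222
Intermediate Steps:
b(r) = 15 + 5*r (b(r) = (3 + r)*5 = 15 + 5*r)
1/(100 + b(-14)) = 1/(100 + (15 + 5*(-14))) = 1/(100 + (15 - 70)) = 1/(100 - 55) = 1/45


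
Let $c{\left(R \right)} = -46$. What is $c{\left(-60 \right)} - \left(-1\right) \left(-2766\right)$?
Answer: $-2812$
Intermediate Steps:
$c{\left(-60 \right)} - \left(-1\right) \left(-2766\right) = -46 - \left(-1\right) \left(-2766\right) = -46 - 2766 = -2812$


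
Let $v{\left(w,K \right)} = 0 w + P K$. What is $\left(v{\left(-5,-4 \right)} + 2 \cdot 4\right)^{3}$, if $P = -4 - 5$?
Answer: $85184$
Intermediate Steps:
$P = -9$
$v{\left(w,K \right)} = - 9 K$ ($v{\left(w,K \right)} = 0 w - 9 K = 0 - 9 K = - 9 K$)
$\left(v{\left(-5,-4 \right)} + 2 \cdot 4\right)^{3} = \left(\left(-9\right) \left(-4\right) + 2 \cdot 4\right)^{3} = \left(36 + 8\right)^{3} = 44^{3} = 85184$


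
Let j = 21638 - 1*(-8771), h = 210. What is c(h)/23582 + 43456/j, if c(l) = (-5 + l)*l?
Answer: 1166943421/358552519 ≈ 3.2546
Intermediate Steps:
j = 30409 (j = 21638 + 8771 = 30409)
c(l) = l*(-5 + l)
c(h)/23582 + 43456/j = (210*(-5 + 210))/23582 + 43456/30409 = (210*205)*(1/23582) + 43456*(1/30409) = 43050*(1/23582) + 43456/30409 = 21525/11791 + 43456/30409 = 1166943421/358552519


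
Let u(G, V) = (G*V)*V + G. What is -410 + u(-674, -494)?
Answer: -164481348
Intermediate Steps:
u(G, V) = G + G*V² (u(G, V) = G*V² + G = G + G*V²)
-410 + u(-674, -494) = -410 - 674*(1 + (-494)²) = -410 - 674*(1 + 244036) = -410 - 674*244037 = -410 - 164480938 = -164481348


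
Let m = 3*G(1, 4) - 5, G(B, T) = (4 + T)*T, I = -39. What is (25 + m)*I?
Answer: -4524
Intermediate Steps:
G(B, T) = T*(4 + T)
m = 91 (m = 3*(4*(4 + 4)) - 5 = 3*(4*8) - 5 = 3*32 - 5 = 96 - 5 = 91)
(25 + m)*I = (25 + 91)*(-39) = 116*(-39) = -4524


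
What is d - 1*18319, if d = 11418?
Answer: -6901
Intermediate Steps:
d - 1*18319 = 11418 - 1*18319 = 11418 - 18319 = -6901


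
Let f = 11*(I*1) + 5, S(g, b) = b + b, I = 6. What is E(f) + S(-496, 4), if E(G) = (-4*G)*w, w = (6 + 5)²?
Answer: -34356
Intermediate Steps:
w = 121 (w = 11² = 121)
S(g, b) = 2*b
f = 71 (f = 11*(6*1) + 5 = 11*6 + 5 = 66 + 5 = 71)
E(G) = -484*G (E(G) = -4*G*121 = -484*G)
E(f) + S(-496, 4) = -484*71 + 2*4 = -34364 + 8 = -34356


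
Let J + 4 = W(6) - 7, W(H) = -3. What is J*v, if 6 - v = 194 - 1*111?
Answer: 1078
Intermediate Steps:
v = -77 (v = 6 - (194 - 1*111) = 6 - (194 - 111) = 6 - 1*83 = 6 - 83 = -77)
J = -14 (J = -4 + (-3 - 7) = -4 - 10 = -14)
J*v = -14*(-77) = 1078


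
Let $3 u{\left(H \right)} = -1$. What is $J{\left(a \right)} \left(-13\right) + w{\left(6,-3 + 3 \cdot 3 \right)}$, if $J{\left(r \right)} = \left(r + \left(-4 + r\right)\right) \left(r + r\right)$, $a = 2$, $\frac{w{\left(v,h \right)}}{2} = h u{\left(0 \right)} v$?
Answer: $-24$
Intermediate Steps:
$u{\left(H \right)} = - \frac{1}{3}$ ($u{\left(H \right)} = \frac{1}{3} \left(-1\right) = - \frac{1}{3}$)
$w{\left(v,h \right)} = - \frac{2 h v}{3}$ ($w{\left(v,h \right)} = 2 h \left(- \frac{1}{3}\right) v = 2 - \frac{h}{3} v = 2 \left(- \frac{h v}{3}\right) = - \frac{2 h v}{3}$)
$J{\left(r \right)} = 2 r \left(-4 + 2 r\right)$ ($J{\left(r \right)} = \left(-4 + 2 r\right) 2 r = 2 r \left(-4 + 2 r\right)$)
$J{\left(a \right)} \left(-13\right) + w{\left(6,-3 + 3 \cdot 3 \right)} = 4 \cdot 2 \left(-2 + 2\right) \left(-13\right) - \frac{2}{3} \left(-3 + 3 \cdot 3\right) 6 = 4 \cdot 2 \cdot 0 \left(-13\right) - \frac{2}{3} \left(-3 + 9\right) 6 = 0 \left(-13\right) - 4 \cdot 6 = 0 - 24 = -24$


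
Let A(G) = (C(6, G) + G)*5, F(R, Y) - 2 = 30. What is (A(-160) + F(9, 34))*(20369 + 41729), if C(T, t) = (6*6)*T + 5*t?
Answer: -229017424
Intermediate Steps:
C(T, t) = 5*t + 36*T (C(T, t) = 36*T + 5*t = 5*t + 36*T)
F(R, Y) = 32 (F(R, Y) = 2 + 30 = 32)
A(G) = 1080 + 30*G (A(G) = ((5*G + 36*6) + G)*5 = ((5*G + 216) + G)*5 = ((216 + 5*G) + G)*5 = (216 + 6*G)*5 = 1080 + 30*G)
(A(-160) + F(9, 34))*(20369 + 41729) = ((1080 + 30*(-160)) + 32)*(20369 + 41729) = ((1080 - 4800) + 32)*62098 = (-3720 + 32)*62098 = -3688*62098 = -229017424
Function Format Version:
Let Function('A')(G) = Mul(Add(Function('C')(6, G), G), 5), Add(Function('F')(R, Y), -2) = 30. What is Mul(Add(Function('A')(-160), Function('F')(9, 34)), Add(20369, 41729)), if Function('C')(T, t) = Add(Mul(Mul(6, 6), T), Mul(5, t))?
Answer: -229017424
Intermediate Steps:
Function('C')(T, t) = Add(Mul(5, t), Mul(36, T)) (Function('C')(T, t) = Add(Mul(36, T), Mul(5, t)) = Add(Mul(5, t), Mul(36, T)))
Function('F')(R, Y) = 32 (Function('F')(R, Y) = Add(2, 30) = 32)
Function('A')(G) = Add(1080, Mul(30, G)) (Function('A')(G) = Mul(Add(Add(Mul(5, G), Mul(36, 6)), G), 5) = Mul(Add(Add(Mul(5, G), 216), G), 5) = Mul(Add(Add(216, Mul(5, G)), G), 5) = Mul(Add(216, Mul(6, G)), 5) = Add(1080, Mul(30, G)))
Mul(Add(Function('A')(-160), Function('F')(9, 34)), Add(20369, 41729)) = Mul(Add(Add(1080, Mul(30, -160)), 32), Add(20369, 41729)) = Mul(Add(Add(1080, -4800), 32), 62098) = Mul(Add(-3720, 32), 62098) = Mul(-3688, 62098) = -229017424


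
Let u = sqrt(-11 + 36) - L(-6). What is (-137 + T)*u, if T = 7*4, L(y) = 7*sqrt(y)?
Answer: -545 + 763*I*sqrt(6) ≈ -545.0 + 1869.0*I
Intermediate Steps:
T = 28
u = 5 - 7*I*sqrt(6) (u = sqrt(-11 + 36) - 7*sqrt(-6) = sqrt(25) - 7*I*sqrt(6) = 5 - 7*I*sqrt(6) ≈ 5.0 - 17.146*I)
(-137 + T)*u = (-137 + 28)*(5 - 7*I*sqrt(6)) = -109*(5 - 7*I*sqrt(6)) = -545 + 763*I*sqrt(6)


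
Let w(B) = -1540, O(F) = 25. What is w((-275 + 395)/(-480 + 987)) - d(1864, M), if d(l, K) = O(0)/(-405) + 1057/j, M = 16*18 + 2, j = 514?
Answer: -64199407/41634 ≈ -1542.0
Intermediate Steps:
M = 290 (M = 288 + 2 = 290)
d(l, K) = 83047/41634 (d(l, K) = 25/(-405) + 1057/514 = 25*(-1/405) + 1057*(1/514) = -5/81 + 1057/514 = 83047/41634)
w((-275 + 395)/(-480 + 987)) - d(1864, M) = -1540 - 1*83047/41634 = -1540 - 83047/41634 = -64199407/41634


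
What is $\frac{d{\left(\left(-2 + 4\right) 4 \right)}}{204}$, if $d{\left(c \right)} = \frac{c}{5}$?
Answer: $\frac{2}{255} \approx 0.0078431$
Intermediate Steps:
$d{\left(c \right)} = \frac{c}{5}$ ($d{\left(c \right)} = c \frac{1}{5} = \frac{c}{5}$)
$\frac{d{\left(\left(-2 + 4\right) 4 \right)}}{204} = \frac{\frac{1}{5} \left(-2 + 4\right) 4}{204} = \frac{2 \cdot 4}{5} \cdot \frac{1}{204} = \frac{1}{5} \cdot 8 \cdot \frac{1}{204} = \frac{8}{5} \cdot \frac{1}{204} = \frac{2}{255}$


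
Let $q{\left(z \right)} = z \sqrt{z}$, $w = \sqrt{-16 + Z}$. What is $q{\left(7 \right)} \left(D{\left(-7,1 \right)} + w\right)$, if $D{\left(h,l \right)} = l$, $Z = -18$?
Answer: $7 \sqrt{7} + 7 i \sqrt{238} \approx 18.52 + 107.99 i$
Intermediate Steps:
$w = i \sqrt{34}$ ($w = \sqrt{-16 - 18} = \sqrt{-34} = i \sqrt{34} \approx 5.8309 i$)
$q{\left(z \right)} = z^{\frac{3}{2}}$
$q{\left(7 \right)} \left(D{\left(-7,1 \right)} + w\right) = 7^{\frac{3}{2}} \left(1 + i \sqrt{34}\right) = 7 \sqrt{7} \left(1 + i \sqrt{34}\right)$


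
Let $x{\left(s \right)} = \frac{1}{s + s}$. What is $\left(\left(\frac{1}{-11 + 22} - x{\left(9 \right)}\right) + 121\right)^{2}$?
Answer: $\frac{574321225}{39204} \approx 14650.0$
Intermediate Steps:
$x{\left(s \right)} = \frac{1}{2 s}$
$\left(\left(\frac{1}{-11 + 22} - x{\left(9 \right)}\right) + 121\right)^{2} = \left(\left(\frac{1}{-11 + 22} - \frac{1}{2 \cdot 9}\right) + 121\right)^{2} = \left(\left(\frac{1}{11} - \frac{1}{2} \cdot \frac{1}{9}\right) + 121\right)^{2} = \left(\left(\frac{1}{11} - \frac{1}{18}\right) + 121\right)^{2} = \left(\frac{7}{198} + 121\right)^{2} = \left(\frac{23965}{198}\right)^{2} = \frac{574321225}{39204}$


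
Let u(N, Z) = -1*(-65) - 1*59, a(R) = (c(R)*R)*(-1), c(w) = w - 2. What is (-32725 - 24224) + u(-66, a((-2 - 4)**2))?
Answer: -56943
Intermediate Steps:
c(w) = -2 + w
a(R) = -R*(-2 + R) (a(R) = ((-2 + R)*R)*(-1) = (R*(-2 + R))*(-1) = -R*(-2 + R))
u(N, Z) = 6 (u(N, Z) = 65 - 59 = 6)
(-32725 - 24224) + u(-66, a((-2 - 4)**2)) = (-32725 - 24224) + 6 = -56949 + 6 = -56943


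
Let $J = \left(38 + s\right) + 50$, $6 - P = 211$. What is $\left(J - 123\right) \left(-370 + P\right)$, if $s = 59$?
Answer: $-13800$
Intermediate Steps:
$P = -205$ ($P = 6 - 211 = -205$)
$J = 147$ ($J = \left(38 + 59\right) + 50 = 97 + 50 = 147$)
$\left(J - 123\right) \left(-370 + P\right) = \left(147 - 123\right) \left(-370 - 205\right) = \left(147 - 123\right) \left(-575\right) = 24 \left(-575\right) = -13800$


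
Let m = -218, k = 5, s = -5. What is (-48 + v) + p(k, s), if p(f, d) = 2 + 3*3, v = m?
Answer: -255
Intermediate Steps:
v = -218
p(f, d) = 11 (p(f, d) = 2 + 9 = 11)
(-48 + v) + p(k, s) = (-48 - 218) + 11 = -266 + 11 = -255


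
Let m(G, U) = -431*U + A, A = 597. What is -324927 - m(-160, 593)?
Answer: -69941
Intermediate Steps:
m(G, U) = 597 - 431*U (m(G, U) = -431*U + 597 = 597 - 431*U)
-324927 - m(-160, 593) = -324927 - (597 - 431*593) = -324927 - (597 - 255583) = -324927 - 1*(-254986) = -324927 + 254986 = -69941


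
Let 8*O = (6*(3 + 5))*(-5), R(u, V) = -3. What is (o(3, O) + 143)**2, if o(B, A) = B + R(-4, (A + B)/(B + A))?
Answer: 20449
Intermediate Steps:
O = -30 (O = ((6*(3 + 5))*(-5))/8 = ((6*8)*(-5))/8 = (48*(-5))/8 = (1/8)*(-240) = -30)
o(B, A) = -3 + B (o(B, A) = B - 3 = -3 + B)
(o(3, O) + 143)**2 = ((-3 + 3) + 143)**2 = (0 + 143)**2 = 143**2 = 20449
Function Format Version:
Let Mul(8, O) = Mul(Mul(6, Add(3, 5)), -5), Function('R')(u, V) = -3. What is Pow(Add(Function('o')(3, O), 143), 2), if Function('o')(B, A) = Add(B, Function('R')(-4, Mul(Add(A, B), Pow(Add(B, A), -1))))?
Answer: 20449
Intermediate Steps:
O = -30 (O = Mul(Rational(1, 8), Mul(Mul(6, Add(3, 5)), -5)) = Mul(Rational(1, 8), Mul(Mul(6, 8), -5)) = Mul(Rational(1, 8), Mul(48, -5)) = Mul(Rational(1, 8), -240) = -30)
Function('o')(B, A) = Add(-3, B) (Function('o')(B, A) = Add(B, -3) = Add(-3, B))
Pow(Add(Function('o')(3, O), 143), 2) = Pow(Add(Add(-3, 3), 143), 2) = Pow(Add(0, 143), 2) = Pow(143, 2) = 20449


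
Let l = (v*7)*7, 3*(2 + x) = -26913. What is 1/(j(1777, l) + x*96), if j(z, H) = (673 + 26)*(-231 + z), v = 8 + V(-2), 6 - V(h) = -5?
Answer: 1/219246 ≈ 4.5611e-6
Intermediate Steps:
x = -8973 (x = -2 + (1/3)*(-26913) = -2 - 8971 = -8973)
V(h) = 11 (V(h) = 6 - 1*(-5) = 6 + 5 = 11)
v = 19 (v = 8 + 11 = 19)
l = 931 (l = (19*7)*7 = 133*7 = 931)
j(z, H) = -161469 + 699*z (j(z, H) = 699*(-231 + z) = -161469 + 699*z)
1/(j(1777, l) + x*96) = 1/((-161469 + 699*1777) - 8973*96) = 1/((-161469 + 1242123) - 861408) = 1/(1080654 - 861408) = 1/219246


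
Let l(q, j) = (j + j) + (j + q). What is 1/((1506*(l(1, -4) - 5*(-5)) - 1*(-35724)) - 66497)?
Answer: -1/9689 ≈ -0.00010321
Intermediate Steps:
l(q, j) = q + 3*j (l(q, j) = 2*j + (j + q) = q + 3*j)
1/((1506*(l(1, -4) - 5*(-5)) - 1*(-35724)) - 66497) = 1/((1506*((1 + 3*(-4)) - 5*(-5)) - 1*(-35724)) - 66497) = 1/((1506*((1 - 12) + 25) + 35724) - 66497) = 1/((1506*(-11 + 25) + 35724) - 66497) = 1/((1506*14 + 35724) - 66497) = 1/((21084 + 35724) - 66497) = 1/(56808 - 66497) = 1/(-9689) = -1/9689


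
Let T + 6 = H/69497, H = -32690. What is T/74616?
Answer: -56209/648198519 ≈ -8.6716e-5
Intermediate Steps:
T = -449672/69497 (T = -6 - 32690/69497 = -449672/69497 ≈ -6.4704)
T/74616 = -449672/69497/74616 = -449672/69497*1/74616 = -56209/648198519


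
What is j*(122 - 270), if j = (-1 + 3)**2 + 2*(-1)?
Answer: -296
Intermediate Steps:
j = 2 (j = 2**2 - 2 = 4 - 2 = 2)
j*(122 - 270) = 2*(122 - 270) = 2*(-148) = -296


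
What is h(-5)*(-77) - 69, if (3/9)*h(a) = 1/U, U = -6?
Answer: -61/2 ≈ -30.500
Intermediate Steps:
h(a) = -½ (h(a) = 3/(-6) = 3*(-⅙) = -½)
h(-5)*(-77) - 69 = -½*(-77) - 69 = 77/2 - 69 = -61/2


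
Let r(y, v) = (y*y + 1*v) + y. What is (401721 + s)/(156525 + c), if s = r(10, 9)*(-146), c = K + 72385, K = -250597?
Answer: -384347/21687 ≈ -17.722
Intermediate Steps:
r(y, v) = v + y + y² (r(y, v) = (y² + v) + y = (v + y²) + y = v + y + y²)
c = -178212 (c = -250597 + 72385 = -178212)
s = -17374 (s = (9 + 10 + 10²)*(-146) = (9 + 10 + 100)*(-146) = 119*(-146) = -17374)
(401721 + s)/(156525 + c) = (401721 - 17374)/(156525 - 178212) = 384347/(-21687) = 384347*(-1/21687) = -384347/21687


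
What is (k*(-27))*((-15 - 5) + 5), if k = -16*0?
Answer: 0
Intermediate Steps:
k = 0
(k*(-27))*((-15 - 5) + 5) = (0*(-27))*((-15 - 5) + 5) = 0*(-20 + 5) = 0*(-15) = 0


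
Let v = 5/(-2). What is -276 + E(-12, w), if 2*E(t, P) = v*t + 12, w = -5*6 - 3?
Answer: -255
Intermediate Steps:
w = -33 (w = -30 - 3 = -33)
v = -5/2 (v = 5*(-1/2) = -5/2 ≈ -2.5000)
E(t, P) = 6 - 5*t/4 (E(t, P) = (-5*t/2 + 12)/2 = (12 - 5*t/2)/2 = 6 - 5*t/4)
-276 + E(-12, w) = -276 + (6 - 5/4*(-12)) = -276 + (6 + 15) = -276 + 21 = -255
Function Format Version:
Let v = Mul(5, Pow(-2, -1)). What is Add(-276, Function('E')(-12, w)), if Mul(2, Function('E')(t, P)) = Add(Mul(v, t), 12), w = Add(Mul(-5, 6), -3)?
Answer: -255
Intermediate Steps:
w = -33 (w = Add(-30, -3) = -33)
v = Rational(-5, 2) (v = Mul(5, Rational(-1, 2)) = Rational(-5, 2) ≈ -2.5000)
Function('E')(t, P) = Add(6, Mul(Rational(-5, 4), t)) (Function('E')(t, P) = Mul(Rational(1, 2), Add(Mul(Rational(-5, 2), t), 12)) = Mul(Rational(1, 2), Add(12, Mul(Rational(-5, 2), t))) = Add(6, Mul(Rational(-5, 4), t)))
Add(-276, Function('E')(-12, w)) = Add(-276, Add(6, Mul(Rational(-5, 4), -12))) = Add(-276, Add(6, 15)) = Add(-276, 21) = -255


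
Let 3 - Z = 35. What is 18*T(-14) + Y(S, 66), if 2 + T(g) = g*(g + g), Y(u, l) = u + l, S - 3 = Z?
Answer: 7057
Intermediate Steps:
Z = -32 (Z = 3 - 1*35 = 3 - 35 = -32)
S = -29 (S = 3 - 32 = -29)
Y(u, l) = l + u
T(g) = -2 + 2*g² (T(g) = -2 + g*(g + g) = -2 + g*(2*g) = -2 + 2*g²)
18*T(-14) + Y(S, 66) = 18*(-2 + 2*(-14)²) + (66 - 29) = 18*(-2 + 2*196) + 37 = 18*(-2 + 392) + 37 = 18*390 + 37 = 7020 + 37 = 7057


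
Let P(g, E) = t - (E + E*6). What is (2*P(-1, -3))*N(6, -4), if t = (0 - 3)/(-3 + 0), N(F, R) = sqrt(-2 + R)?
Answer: 44*I*sqrt(6) ≈ 107.78*I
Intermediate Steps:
t = 1 (t = -3/(-3) = -3*(-1/3) = 1)
P(g, E) = 1 - 7*E (P(g, E) = 1 - (E + E*6) = 1 - (E + 6*E) = 1 - 7*E)
(2*P(-1, -3))*N(6, -4) = (2*(1 - 7*(-3)))*sqrt(-2 - 4) = (2*(1 + 21))*sqrt(-6) = (2*22)*(I*sqrt(6)) = 44*(I*sqrt(6)) = 44*I*sqrt(6)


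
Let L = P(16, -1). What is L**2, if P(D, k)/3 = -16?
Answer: 2304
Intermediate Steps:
P(D, k) = -48 (P(D, k) = 3*(-16) = -48)
L = -48
L**2 = (-48)**2 = 2304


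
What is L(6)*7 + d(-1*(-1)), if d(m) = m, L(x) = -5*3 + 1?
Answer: -97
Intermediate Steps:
L(x) = -14 (L(x) = -15 + 1 = -14)
L(6)*7 + d(-1*(-1)) = -14*7 - 1*(-1) = -98 + 1 = -97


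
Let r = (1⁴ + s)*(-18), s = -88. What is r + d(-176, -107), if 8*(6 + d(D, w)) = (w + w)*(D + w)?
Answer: 36521/4 ≈ 9130.3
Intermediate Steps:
d(D, w) = -6 + w*(D + w)/4 (d(D, w) = -6 + ((w + w)*(D + w))/8 = -6 + ((2*w)*(D + w))/8 = -6 + (2*w*(D + w))/8 = -6 + w*(D + w)/4)
r = 1566 (r = (1⁴ - 88)*(-18) = (1 - 88)*(-18) = -87*(-18) = 1566)
r + d(-176, -107) = 1566 + (-6 + (¼)*(-107)² + (¼)*(-176)*(-107)) = 1566 + (-6 + (¼)*11449 + 4708) = 1566 + (-6 + 11449/4 + 4708) = 1566 + 30257/4 = 36521/4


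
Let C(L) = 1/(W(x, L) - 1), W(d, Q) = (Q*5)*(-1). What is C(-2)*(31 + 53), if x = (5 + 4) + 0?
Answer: 28/3 ≈ 9.3333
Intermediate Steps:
x = 9 (x = 9 + 0 = 9)
W(d, Q) = -5*Q (W(d, Q) = (5*Q)*(-1) = -5*Q)
C(L) = 1/(-1 - 5*L) (C(L) = 1/(-5*L - 1) = 1/(-1 - 5*L))
C(-2)*(31 + 53) = (-1/(1 + 5*(-2)))*(31 + 53) = -1/(1 - 10)*84 = -1/(-9)*84 = -1*(-⅑)*84 = (⅑)*84 = 28/3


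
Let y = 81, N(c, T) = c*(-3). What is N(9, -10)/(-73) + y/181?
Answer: 10800/13213 ≈ 0.81738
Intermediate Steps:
N(c, T) = -3*c
N(9, -10)/(-73) + y/181 = -3*9/(-73) + 81/181 = -27*(-1/73) + 81*(1/181) = 27/73 + 81/181 = 10800/13213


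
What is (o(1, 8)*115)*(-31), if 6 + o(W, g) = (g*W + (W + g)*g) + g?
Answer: -292330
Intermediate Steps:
o(W, g) = -6 + g + W*g + g*(W + g) (o(W, g) = -6 + ((g*W + (W + g)*g) + g) = -6 + ((W*g + g*(W + g)) + g) = -6 + (g + W*g + g*(W + g)) = -6 + g + W*g + g*(W + g))
(o(1, 8)*115)*(-31) = ((-6 + 8 + 8² + 2*1*8)*115)*(-31) = ((-6 + 8 + 64 + 16)*115)*(-31) = (82*115)*(-31) = 9430*(-31) = -292330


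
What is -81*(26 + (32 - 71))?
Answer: 1053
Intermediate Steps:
-81*(26 + (32 - 71)) = -81*(26 - 39) = -81*(-13) = 1053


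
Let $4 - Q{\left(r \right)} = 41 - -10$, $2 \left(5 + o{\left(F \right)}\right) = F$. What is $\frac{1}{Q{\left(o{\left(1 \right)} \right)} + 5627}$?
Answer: $\frac{1}{5580} \approx 0.00017921$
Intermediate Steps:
$o{\left(F \right)} = -5 + \frac{F}{2}$
$Q{\left(r \right)} = -47$ ($Q{\left(r \right)} = 4 - \left(41 - -10\right) = 4 - \left(41 + 10\right) = 4 - 51 = -47$)
$\frac{1}{Q{\left(o{\left(1 \right)} \right)} + 5627} = \frac{1}{-47 + 5627} = \frac{1}{5580}$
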